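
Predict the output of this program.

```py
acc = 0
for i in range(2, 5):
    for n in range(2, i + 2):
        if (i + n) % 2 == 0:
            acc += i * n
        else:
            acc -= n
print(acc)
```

i=2,n=2: even sum, acc = 0+4 = 4
i=2,n=3: odd sum, acc = 4-3 = 1
i=3,n=2: odd sum, acc = 1-2 = -1
i=3,n=3: even sum, acc = (-1)+9 = 8
i=3,n=4: odd sum, acc = 8-4 = 4
i=4,n=2: even sum, acc = 4+8 = 12
i=4,n=3: odd sum, acc = 12-3 = 9
i=4,n=4: even sum, acc = 9+16 = 25
i=4,n=5: odd sum, acc = 25-5 = 20

20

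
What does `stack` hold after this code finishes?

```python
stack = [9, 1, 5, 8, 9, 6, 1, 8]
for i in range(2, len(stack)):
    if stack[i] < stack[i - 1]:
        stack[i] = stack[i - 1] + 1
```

[9, 1, 5, 8, 9, 10, 11, 12]

i=2: 5>=1, unchanged → [9, 1, 5, 8, 9, 6, 1, 8]
i=3: 8>=5, unchanged → [9, 1, 5, 8, 9, 6, 1, 8]
i=4: 9>=8, unchanged → [9, 1, 5, 8, 9, 6, 1, 8]
i=5: 6<9, stack[5] = 9+1 = 10 → [9, 1, 5, 8, 9, 10, 1, 8]
i=6: 1<10, stack[6] = 10+1 = 11 → [9, 1, 5, 8, 9, 10, 11, 8]
i=7: 8<11, stack[7] = 11+1 = 12 → [9, 1, 5, 8, 9, 10, 11, 12]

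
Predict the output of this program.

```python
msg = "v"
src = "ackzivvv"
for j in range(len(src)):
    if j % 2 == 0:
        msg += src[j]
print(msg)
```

j=0: add 'a' → 'va'
j=1: skip
j=2: add 'k' → 'vak'
j=3: skip
j=4: add 'i' → 'vaki'
j=5: skip
j=6: add 'v' → 'vakiv'
j=7: skip

vakiv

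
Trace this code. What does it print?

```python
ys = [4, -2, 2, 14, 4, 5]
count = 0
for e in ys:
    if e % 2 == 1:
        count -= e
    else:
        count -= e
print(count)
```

-27

e=4: not odd, count = 0-4 = -4
e=-2: not odd, count = (-4)-(-2) = -2
e=2: not odd, count = (-2)-2 = -4
e=14: not odd, count = (-4)-14 = -18
e=4: not odd, count = (-18)-4 = -22
e=5: odd, count = (-22)-5 = -27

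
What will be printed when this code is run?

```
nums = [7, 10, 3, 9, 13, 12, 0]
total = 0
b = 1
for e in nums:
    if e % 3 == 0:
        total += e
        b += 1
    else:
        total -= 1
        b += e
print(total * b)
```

e=7: not %3==0, total = 0-1 = -1; b=8
e=10: not %3==0, total = (-1)-1 = -2; b=18
e=3: %3==0, total = (-2)+3 = 1; b=19
e=9: %3==0, total = 1+9 = 10; b=20
e=13: not %3==0, total = 10-1 = 9; b=33
e=12: %3==0, total = 9+12 = 21; b=34
e=0: %3==0, total = 21+0 = 21; b=35
total*b = 21*35 = 735

735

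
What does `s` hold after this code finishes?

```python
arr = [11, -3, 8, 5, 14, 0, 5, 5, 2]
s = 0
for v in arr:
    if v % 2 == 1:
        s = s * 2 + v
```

v=11: odd, s = 0*2+11 = 11
v=-3: odd, s = 11*2+(-3) = 19
v=8: not odd
v=5: odd, s = 19*2+5 = 43
v=14: not odd
v=0: not odd
v=5: odd, s = 43*2+5 = 91
v=5: odd, s = 91*2+5 = 187
v=2: not odd

187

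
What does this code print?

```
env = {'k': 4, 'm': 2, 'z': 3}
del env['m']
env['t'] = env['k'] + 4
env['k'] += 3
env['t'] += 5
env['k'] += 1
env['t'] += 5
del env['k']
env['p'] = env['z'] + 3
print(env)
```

del 'm' → {'k': 4, 'z': 3}
env['t'] = env['k']+4 = 8 → {'k': 4, 'z': 3, 't': 8}
env['k'] = 4+3 = 7 → {'k': 7, 'z': 3, 't': 8}
env['t'] = 8+5 = 13 → {'k': 7, 'z': 3, 't': 13}
env['k'] = 7+1 = 8 → {'k': 8, 'z': 3, 't': 13}
env['t'] = 13+5 = 18 → {'k': 8, 'z': 3, 't': 18}
del 'k' → {'z': 3, 't': 18}
env['p'] = env['z']+3 = 6 → {'z': 3, 't': 18, 'p': 6}

{'z': 3, 't': 18, 'p': 6}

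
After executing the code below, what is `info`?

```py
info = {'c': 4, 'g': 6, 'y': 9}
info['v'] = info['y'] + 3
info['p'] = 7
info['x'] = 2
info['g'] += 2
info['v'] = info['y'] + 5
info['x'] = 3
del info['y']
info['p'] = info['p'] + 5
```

{'c': 4, 'g': 8, 'v': 14, 'p': 12, 'x': 3}

info['v'] = info['y']+3 = 12 → {'c': 4, 'g': 6, 'y': 9, 'v': 12}
info['p'] = 7 → {'c': 4, 'g': 6, 'y': 9, 'v': 12, 'p': 7}
info['x'] = 2 → {'c': 4, 'g': 6, 'y': 9, 'v': 12, 'p': 7, 'x': 2}
info['g'] = 6+2 = 8 → {'c': 4, 'g': 8, 'y': 9, 'v': 12, 'p': 7, 'x': 2}
info['v'] = info['y']+5 = 14 → {'c': 4, 'g': 8, 'y': 9, 'v': 14, 'p': 7, 'x': 2}
info['x'] = 3 → {'c': 4, 'g': 8, 'y': 9, 'v': 14, 'p': 7, 'x': 3}
del 'y' → {'c': 4, 'g': 8, 'v': 14, 'p': 7, 'x': 3}
info['p'] = info['p']+5 = 12 → {'c': 4, 'g': 8, 'v': 14, 'p': 12, 'x': 3}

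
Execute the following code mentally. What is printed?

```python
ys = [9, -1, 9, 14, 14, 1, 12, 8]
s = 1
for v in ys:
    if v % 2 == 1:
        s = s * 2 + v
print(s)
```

v=9: odd, s = 1*2+9 = 11
v=-1: odd, s = 11*2+(-1) = 21
v=9: odd, s = 21*2+9 = 51
v=14: not odd
v=14: not odd
v=1: odd, s = 51*2+1 = 103
v=12: not odd
v=8: not odd

103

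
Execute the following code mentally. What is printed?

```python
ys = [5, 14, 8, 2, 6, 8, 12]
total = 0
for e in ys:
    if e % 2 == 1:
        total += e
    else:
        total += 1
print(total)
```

e=5: odd, total = 0+5 = 5
e=14: not odd, total = 5+1 = 6
e=8: not odd, total = 6+1 = 7
e=2: not odd, total = 7+1 = 8
e=6: not odd, total = 8+1 = 9
e=8: not odd, total = 9+1 = 10
e=12: not odd, total = 10+1 = 11

11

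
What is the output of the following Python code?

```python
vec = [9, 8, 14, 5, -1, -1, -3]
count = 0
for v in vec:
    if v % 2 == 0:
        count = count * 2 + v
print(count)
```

v=9: not even
v=8: even, count = 0*2+8 = 8
v=14: even, count = 8*2+14 = 30
v=5: not even
v=-1: not even
v=-1: not even
v=-3: not even

30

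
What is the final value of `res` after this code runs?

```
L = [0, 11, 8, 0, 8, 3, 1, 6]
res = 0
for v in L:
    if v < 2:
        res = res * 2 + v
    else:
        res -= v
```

v=0: <2, res = 0*2+0 = 0
v=11: not <2, res = 0-11 = -11
v=8: not <2, res = (-11)-8 = -19
v=0: <2, res = (-19)*2+0 = -38
v=8: not <2, res = (-38)-8 = -46
v=3: not <2, res = (-46)-3 = -49
v=1: <2, res = (-49)*2+1 = -97
v=6: not <2, res = (-97)-6 = -103

-103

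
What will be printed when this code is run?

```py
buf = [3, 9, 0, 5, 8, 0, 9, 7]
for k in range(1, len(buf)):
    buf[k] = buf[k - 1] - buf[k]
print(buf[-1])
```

-35

k=1: buf[1] = 3-9 = -6 → [3, -6, 0, 5, 8, 0, 9, 7]
k=2: buf[2] = (-6)-0 = -6 → [3, -6, -6, 5, 8, 0, 9, 7]
k=3: buf[3] = (-6)-5 = -11 → [3, -6, -6, -11, 8, 0, 9, 7]
k=4: buf[4] = (-11)-8 = -19 → [3, -6, -6, -11, -19, 0, 9, 7]
k=5: buf[5] = (-19)-0 = -19 → [3, -6, -6, -11, -19, -19, 9, 7]
k=6: buf[6] = (-19)-9 = -28 → [3, -6, -6, -11, -19, -19, -28, 7]
k=7: buf[7] = (-28)-7 = -35 → [3, -6, -6, -11, -19, -19, -28, -35]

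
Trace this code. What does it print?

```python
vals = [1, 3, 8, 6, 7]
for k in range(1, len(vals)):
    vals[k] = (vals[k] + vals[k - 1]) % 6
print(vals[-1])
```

k=1: vals[1] = (3+1)%6 = 4 → [1, 4, 8, 6, 7]
k=2: vals[2] = (8+4)%6 = 0 → [1, 4, 0, 6, 7]
k=3: vals[3] = (6+0)%6 = 0 → [1, 4, 0, 0, 7]
k=4: vals[4] = (7+0)%6 = 1 → [1, 4, 0, 0, 1]

1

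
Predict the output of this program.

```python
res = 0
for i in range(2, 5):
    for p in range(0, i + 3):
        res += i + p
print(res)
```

102

i=2,p=0: res = 0+2 = 2
i=2,p=1: res = 2+3 = 5
i=2,p=2: res = 5+4 = 9
i=2,p=3: res = 9+5 = 14
i=2,p=4: res = 14+6 = 20
i=3,p=0: res = 20+3 = 23
i=3,p=1: res = 23+4 = 27
i=3,p=2: res = 27+5 = 32
i=3,p=3: res = 32+6 = 38
i=3,p=4: res = 38+7 = 45
i=3,p=5: res = 45+8 = 53
i=4,p=0: res = 53+4 = 57
i=4,p=1: res = 57+5 = 62
i=4,p=2: res = 62+6 = 68
i=4,p=3: res = 68+7 = 75
i=4,p=4: res = 75+8 = 83
i=4,p=5: res = 83+9 = 92
i=4,p=6: res = 92+10 = 102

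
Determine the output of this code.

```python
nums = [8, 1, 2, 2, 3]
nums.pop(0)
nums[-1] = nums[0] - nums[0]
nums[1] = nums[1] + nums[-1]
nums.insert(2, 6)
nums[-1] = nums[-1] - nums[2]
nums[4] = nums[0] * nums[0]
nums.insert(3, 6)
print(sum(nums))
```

18

pop(0) removes 8 → [1, 2, 2, 3]
nums[-1] = nums[0]-nums[0] = 1-1 = 0 → [1, 2, 2, 0]
nums[1] = nums[1]+nums[-1] = 2+0 = 2 → [1, 2, 2, 0]
insert 6 at 2 → [1, 2, 6, 2, 0]
nums[-1] = nums[-1]-nums[2] = 0-6 = -6 → [1, 2, 6, 2, -6]
nums[4] = nums[0]*nums[0] = 1*1 = 1 → [1, 2, 6, 2, 1]
insert 6 at 3 → [1, 2, 6, 6, 2, 1]
sum = 18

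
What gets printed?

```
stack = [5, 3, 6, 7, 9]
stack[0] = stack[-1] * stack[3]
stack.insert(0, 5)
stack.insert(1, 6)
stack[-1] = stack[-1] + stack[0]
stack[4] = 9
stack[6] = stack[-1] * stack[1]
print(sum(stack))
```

177

stack[0] = stack[-1]*stack[3] = 9*7 = 63 → [63, 3, 6, 7, 9]
insert 5 at 0 → [5, 63, 3, 6, 7, 9]
insert 6 at 1 → [5, 6, 63, 3, 6, 7, 9]
stack[-1] = stack[-1]+stack[0] = 9+5 = 14 → [5, 6, 63, 3, 6, 7, 14]
stack[4] = 9 → [5, 6, 63, 3, 9, 7, 14]
stack[6] = stack[-1]*stack[1] = 14*6 = 84 → [5, 6, 63, 3, 9, 7, 84]
sum = 177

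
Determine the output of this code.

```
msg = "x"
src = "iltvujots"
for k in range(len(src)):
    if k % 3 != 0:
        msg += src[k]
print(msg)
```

xltujts

k=0: skip
k=1: add 'l' → 'xl'
k=2: add 't' → 'xlt'
k=3: skip
k=4: add 'u' → 'xltu'
k=5: add 'j' → 'xltuj'
k=6: skip
k=7: add 't' → 'xltujt'
k=8: add 's' → 'xltujts'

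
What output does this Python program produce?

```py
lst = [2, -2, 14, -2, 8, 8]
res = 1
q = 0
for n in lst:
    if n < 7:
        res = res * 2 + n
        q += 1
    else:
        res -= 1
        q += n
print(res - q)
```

n=2: <7, res = 1*2+2 = 4; q=1
n=-2: <7, res = 4*2+(-2) = 6; q=2
n=14: not <7, res = 6-1 = 5; q=16
n=-2: <7, res = 5*2+(-2) = 8; q=17
n=8: not <7, res = 8-1 = 7; q=25
n=8: not <7, res = 7-1 = 6; q=33
res-q = 6-33 = -27

-27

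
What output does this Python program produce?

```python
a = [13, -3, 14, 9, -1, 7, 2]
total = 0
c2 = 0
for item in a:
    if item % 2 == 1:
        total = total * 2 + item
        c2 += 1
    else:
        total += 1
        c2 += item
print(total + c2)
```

item=13: odd, total = 0*2+13 = 13; c2=1
item=-3: odd, total = 13*2+(-3) = 23; c2=2
item=14: not odd, total = 23+1 = 24; c2=16
item=9: odd, total = 24*2+9 = 57; c2=17
item=-1: odd, total = 57*2+(-1) = 113; c2=18
item=7: odd, total = 113*2+7 = 233; c2=19
item=2: not odd, total = 233+1 = 234; c2=21
total+c2 = 234+21 = 255

255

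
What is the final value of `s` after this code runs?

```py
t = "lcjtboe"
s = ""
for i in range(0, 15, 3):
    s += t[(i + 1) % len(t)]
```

i=0: add t[1]='c' → 'c'
i=3: add t[4]='b' → 'cb'
i=6: add t[0]='l' → 'cbl'
i=9: add t[3]='t' → 'cblt'
i=12: add t[6]='e' → 'cblte'

'cblte'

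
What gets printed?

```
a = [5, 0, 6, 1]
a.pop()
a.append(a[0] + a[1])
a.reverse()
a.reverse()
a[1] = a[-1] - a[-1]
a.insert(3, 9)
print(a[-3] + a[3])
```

pop() removes 1 → [5, 0, 6]
append a[0]+a[1] = 5+0 = 5 → [5, 0, 6, 5]
reverse → [5, 6, 0, 5]
reverse → [5, 0, 6, 5]
a[1] = a[-1]-a[-1] = 5-5 = 0 → [5, 0, 6, 5]
insert 9 at 3 → [5, 0, 6, 9, 5]
a[-3]+a[3] = 6+9 = 15

15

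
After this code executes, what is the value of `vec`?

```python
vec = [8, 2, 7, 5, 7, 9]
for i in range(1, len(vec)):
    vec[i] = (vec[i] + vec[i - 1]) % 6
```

i=1: vec[1] = (2+8)%6 = 4 → [8, 4, 7, 5, 7, 9]
i=2: vec[2] = (7+4)%6 = 5 → [8, 4, 5, 5, 7, 9]
i=3: vec[3] = (5+5)%6 = 4 → [8, 4, 5, 4, 7, 9]
i=4: vec[4] = (7+4)%6 = 5 → [8, 4, 5, 4, 5, 9]
i=5: vec[5] = (9+5)%6 = 2 → [8, 4, 5, 4, 5, 2]

[8, 4, 5, 4, 5, 2]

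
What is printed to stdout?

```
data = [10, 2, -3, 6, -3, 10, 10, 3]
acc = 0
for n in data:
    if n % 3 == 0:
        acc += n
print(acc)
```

n=10: not %3==0
n=2: not %3==0
n=-3: %3==0, acc = 0+(-3) = -3
n=6: %3==0, acc = (-3)+6 = 3
n=-3: %3==0, acc = 3+(-3) = 0
n=10: not %3==0
n=10: not %3==0
n=3: %3==0, acc = 0+3 = 3

3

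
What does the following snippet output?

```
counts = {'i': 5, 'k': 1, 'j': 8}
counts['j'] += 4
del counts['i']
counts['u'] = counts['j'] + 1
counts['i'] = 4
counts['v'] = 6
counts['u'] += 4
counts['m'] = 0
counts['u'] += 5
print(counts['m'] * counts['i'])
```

counts['j'] = 8+4 = 12 → {'i': 5, 'k': 1, 'j': 12}
del 'i' → {'k': 1, 'j': 12}
counts['u'] = counts['j']+1 = 13 → {'k': 1, 'j': 12, 'u': 13}
counts['i'] = 4 → {'k': 1, 'j': 12, 'u': 13, 'i': 4}
counts['v'] = 6 → {'k': 1, 'j': 12, 'u': 13, 'i': 4, 'v': 6}
counts['u'] = 13+4 = 17 → {'k': 1, 'j': 12, 'u': 17, 'i': 4, 'v': 6}
counts['m'] = 0 → {'k': 1, 'j': 12, 'u': 17, 'i': 4, 'v': 6, 'm': 0}
counts['u'] = 17+5 = 22 → {'k': 1, 'j': 12, 'u': 22, 'i': 4, 'v': 6, 'm': 0}
counts['m']*counts['i'] = 0*4 = 0

0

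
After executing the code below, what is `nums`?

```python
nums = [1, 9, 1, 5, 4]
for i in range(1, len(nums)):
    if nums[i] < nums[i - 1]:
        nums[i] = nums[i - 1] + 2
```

[1, 9, 11, 13, 15]

i=1: 9>=1, unchanged → [1, 9, 1, 5, 4]
i=2: 1<9, nums[2] = 9+2 = 11 → [1, 9, 11, 5, 4]
i=3: 5<11, nums[3] = 11+2 = 13 → [1, 9, 11, 13, 4]
i=4: 4<13, nums[4] = 13+2 = 15 → [1, 9, 11, 13, 15]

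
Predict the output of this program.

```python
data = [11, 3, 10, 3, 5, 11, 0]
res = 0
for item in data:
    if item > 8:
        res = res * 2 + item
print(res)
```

item=11: >8, res = 0*2+11 = 11
item=3: not >8
item=10: >8, res = 11*2+10 = 32
item=3: not >8
item=5: not >8
item=11: >8, res = 32*2+11 = 75
item=0: not >8

75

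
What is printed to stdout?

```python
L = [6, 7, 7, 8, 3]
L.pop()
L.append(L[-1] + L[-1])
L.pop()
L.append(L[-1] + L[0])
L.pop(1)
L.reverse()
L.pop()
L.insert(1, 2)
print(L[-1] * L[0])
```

pop() removes 3 → [6, 7, 7, 8]
append L[-1]+L[-1] = 8+8 = 16 → [6, 7, 7, 8, 16]
pop() removes 16 → [6, 7, 7, 8]
append L[-1]+L[0] = 8+6 = 14 → [6, 7, 7, 8, 14]
pop(1) removes 7 → [6, 7, 8, 14]
reverse → [14, 8, 7, 6]
pop() removes 6 → [14, 8, 7]
insert 2 at 1 → [14, 2, 8, 7]
L[-1]*L[0] = 7*14 = 98

98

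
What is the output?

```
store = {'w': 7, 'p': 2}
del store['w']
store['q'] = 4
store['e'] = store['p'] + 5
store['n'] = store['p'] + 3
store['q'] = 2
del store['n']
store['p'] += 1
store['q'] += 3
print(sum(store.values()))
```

del 'w' → {'p': 2}
store['q'] = 4 → {'p': 2, 'q': 4}
store['e'] = store['p']+5 = 7 → {'p': 2, 'q': 4, 'e': 7}
store['n'] = store['p']+3 = 5 → {'p': 2, 'q': 4, 'e': 7, 'n': 5}
store['q'] = 2 → {'p': 2, 'q': 2, 'e': 7, 'n': 5}
del 'n' → {'p': 2, 'q': 2, 'e': 7}
store['p'] = 2+1 = 3 → {'p': 3, 'q': 2, 'e': 7}
store['q'] = 2+3 = 5 → {'p': 3, 'q': 5, 'e': 7}
sum of values = 15

15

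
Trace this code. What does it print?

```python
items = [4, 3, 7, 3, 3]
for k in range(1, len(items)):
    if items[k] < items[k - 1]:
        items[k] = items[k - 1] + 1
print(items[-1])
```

9

k=1: 3<4, items[1] = 4+1 = 5 → [4, 5, 7, 3, 3]
k=2: 7>=5, unchanged → [4, 5, 7, 3, 3]
k=3: 3<7, items[3] = 7+1 = 8 → [4, 5, 7, 8, 3]
k=4: 3<8, items[4] = 8+1 = 9 → [4, 5, 7, 8, 9]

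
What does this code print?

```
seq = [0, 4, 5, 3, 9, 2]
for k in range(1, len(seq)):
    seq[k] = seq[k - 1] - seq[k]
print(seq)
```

[0, -4, -9, -12, -21, -23]

k=1: seq[1] = 0-4 = -4 → [0, -4, 5, 3, 9, 2]
k=2: seq[2] = (-4)-5 = -9 → [0, -4, -9, 3, 9, 2]
k=3: seq[3] = (-9)-3 = -12 → [0, -4, -9, -12, 9, 2]
k=4: seq[4] = (-12)-9 = -21 → [0, -4, -9, -12, -21, 2]
k=5: seq[5] = (-21)-2 = -23 → [0, -4, -9, -12, -21, -23]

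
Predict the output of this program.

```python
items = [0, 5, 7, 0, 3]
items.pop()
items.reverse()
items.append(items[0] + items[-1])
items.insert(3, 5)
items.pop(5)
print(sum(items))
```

pop() removes 3 → [0, 5, 7, 0]
reverse → [0, 7, 5, 0]
append items[0]+items[-1] = 0+0 = 0 → [0, 7, 5, 0, 0]
insert 5 at 3 → [0, 7, 5, 5, 0, 0]
pop(5) removes 0 → [0, 7, 5, 5, 0]
sum = 17

17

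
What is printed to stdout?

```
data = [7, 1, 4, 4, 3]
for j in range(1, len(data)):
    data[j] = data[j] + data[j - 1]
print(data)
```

[7, 8, 12, 16, 19]

j=1: data[1] = 1+7 = 8 → [7, 8, 4, 4, 3]
j=2: data[2] = 4+8 = 12 → [7, 8, 12, 4, 3]
j=3: data[3] = 4+12 = 16 → [7, 8, 12, 16, 3]
j=4: data[4] = 3+16 = 19 → [7, 8, 12, 16, 19]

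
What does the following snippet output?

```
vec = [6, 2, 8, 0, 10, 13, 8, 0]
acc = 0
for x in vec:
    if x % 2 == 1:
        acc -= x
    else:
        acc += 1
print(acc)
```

x=6: not odd, acc = 0+1 = 1
x=2: not odd, acc = 1+1 = 2
x=8: not odd, acc = 2+1 = 3
x=0: not odd, acc = 3+1 = 4
x=10: not odd, acc = 4+1 = 5
x=13: odd, acc = 5-13 = -8
x=8: not odd, acc = (-8)+1 = -7
x=0: not odd, acc = (-7)+1 = -6

-6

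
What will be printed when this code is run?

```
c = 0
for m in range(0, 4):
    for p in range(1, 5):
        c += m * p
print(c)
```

60

m=0,p=1: c = 0+0 = 0
m=0,p=2: c = 0+0 = 0
m=0,p=3: c = 0+0 = 0
m=0,p=4: c = 0+0 = 0
m=1,p=1: c = 0+1 = 1
m=1,p=2: c = 1+2 = 3
m=1,p=3: c = 3+3 = 6
m=1,p=4: c = 6+4 = 10
m=2,p=1: c = 10+2 = 12
m=2,p=2: c = 12+4 = 16
m=2,p=3: c = 16+6 = 22
m=2,p=4: c = 22+8 = 30
m=3,p=1: c = 30+3 = 33
m=3,p=2: c = 33+6 = 39
m=3,p=3: c = 39+9 = 48
m=3,p=4: c = 48+12 = 60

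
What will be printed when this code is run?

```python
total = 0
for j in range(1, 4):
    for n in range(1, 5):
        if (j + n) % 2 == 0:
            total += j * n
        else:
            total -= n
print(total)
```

j=1,n=1: even sum, total = 0+1 = 1
j=1,n=2: odd sum, total = 1-2 = -1
j=1,n=3: even sum, total = (-1)+3 = 2
j=1,n=4: odd sum, total = 2-4 = -2
j=2,n=1: odd sum, total = (-2)-1 = -3
j=2,n=2: even sum, total = (-3)+4 = 1
j=2,n=3: odd sum, total = 1-3 = -2
j=2,n=4: even sum, total = (-2)+8 = 6
j=3,n=1: even sum, total = 6+3 = 9
j=3,n=2: odd sum, total = 9-2 = 7
j=3,n=3: even sum, total = 7+9 = 16
j=3,n=4: odd sum, total = 16-4 = 12

12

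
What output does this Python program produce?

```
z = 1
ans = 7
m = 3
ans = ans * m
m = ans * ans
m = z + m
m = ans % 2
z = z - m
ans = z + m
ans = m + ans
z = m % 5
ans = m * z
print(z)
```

ans = 7*3 = 21
m = 21*21 = 441
m = 1+441 = 442
m = 21%2 = 1
z = 1-1 = 0
ans = 0+1 = 1
ans = 1+1 = 2
z = 1%5 = 1
ans = 1*1 = 1

1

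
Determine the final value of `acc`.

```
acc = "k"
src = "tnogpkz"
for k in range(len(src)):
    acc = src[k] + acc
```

'zkpgontk'

k=0: prepend 't' → 'tk'
k=1: prepend 'n' → 'ntk'
k=2: prepend 'o' → 'ontk'
k=3: prepend 'g' → 'gontk'
k=4: prepend 'p' → 'pgontk'
k=5: prepend 'k' → 'kpgontk'
k=6: prepend 'z' → 'zkpgontk'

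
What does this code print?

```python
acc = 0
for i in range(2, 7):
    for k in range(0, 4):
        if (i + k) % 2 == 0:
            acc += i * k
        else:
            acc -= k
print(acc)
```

i=2,k=0: even sum, acc = 0+0 = 0
i=2,k=1: odd sum, acc = 0-1 = -1
i=2,k=2: even sum, acc = (-1)+4 = 3
i=2,k=3: odd sum, acc = 3-3 = 0
i=3,k=0: odd sum, acc = 0-0 = 0
i=3,k=1: even sum, acc = 0+3 = 3
i=3,k=2: odd sum, acc = 3-2 = 1
i=3,k=3: even sum, acc = 1+9 = 10
i=4,k=0: even sum, acc = 10+0 = 10
i=4,k=1: odd sum, acc = 10-1 = 9
i=4,k=2: even sum, acc = 9+8 = 17
i=4,k=3: odd sum, acc = 17-3 = 14
i=5,k=0: odd sum, acc = 14-0 = 14
i=5,k=1: even sum, acc = 14+5 = 19
i=5,k=2: odd sum, acc = 19-2 = 17
i=5,k=3: even sum, acc = 17+15 = 32
i=6,k=0: even sum, acc = 32+0 = 32
i=6,k=1: odd sum, acc = 32-1 = 31
i=6,k=2: even sum, acc = 31+12 = 43
i=6,k=3: odd sum, acc = 43-3 = 40

40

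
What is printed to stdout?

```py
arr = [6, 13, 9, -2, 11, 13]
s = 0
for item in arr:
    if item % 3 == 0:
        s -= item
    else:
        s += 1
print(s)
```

item=6: %3==0, s = 0-6 = -6
item=13: not %3==0, s = (-6)+1 = -5
item=9: %3==0, s = (-5)-9 = -14
item=-2: not %3==0, s = (-14)+1 = -13
item=11: not %3==0, s = (-13)+1 = -12
item=13: not %3==0, s = (-12)+1 = -11

-11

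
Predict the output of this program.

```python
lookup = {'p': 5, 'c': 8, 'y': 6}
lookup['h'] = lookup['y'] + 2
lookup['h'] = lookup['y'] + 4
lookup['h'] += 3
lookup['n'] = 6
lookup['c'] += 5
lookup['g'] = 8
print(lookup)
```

{'p': 5, 'c': 13, 'y': 6, 'h': 13, 'n': 6, 'g': 8}

lookup['h'] = lookup['y']+2 = 8 → {'p': 5, 'c': 8, 'y': 6, 'h': 8}
lookup['h'] = lookup['y']+4 = 10 → {'p': 5, 'c': 8, 'y': 6, 'h': 10}
lookup['h'] = 10+3 = 13 → {'p': 5, 'c': 8, 'y': 6, 'h': 13}
lookup['n'] = 6 → {'p': 5, 'c': 8, 'y': 6, 'h': 13, 'n': 6}
lookup['c'] = 8+5 = 13 → {'p': 5, 'c': 13, 'y': 6, 'h': 13, 'n': 6}
lookup['g'] = 8 → {'p': 5, 'c': 13, 'y': 6, 'h': 13, 'n': 6, 'g': 8}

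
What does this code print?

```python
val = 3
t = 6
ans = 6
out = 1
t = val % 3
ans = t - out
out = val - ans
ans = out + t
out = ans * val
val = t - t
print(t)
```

0

t = 3%3 = 0
ans = 0-1 = -1
out = 3-(-1) = 4
ans = 4+0 = 4
out = 4*3 = 12
val = 0-0 = 0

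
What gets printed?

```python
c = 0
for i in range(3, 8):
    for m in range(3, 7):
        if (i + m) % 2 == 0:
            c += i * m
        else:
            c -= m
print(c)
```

174

i=3,m=3: even sum, c = 0+9 = 9
i=3,m=4: odd sum, c = 9-4 = 5
i=3,m=5: even sum, c = 5+15 = 20
i=3,m=6: odd sum, c = 20-6 = 14
i=4,m=3: odd sum, c = 14-3 = 11
i=4,m=4: even sum, c = 11+16 = 27
i=4,m=5: odd sum, c = 27-5 = 22
i=4,m=6: even sum, c = 22+24 = 46
i=5,m=3: even sum, c = 46+15 = 61
i=5,m=4: odd sum, c = 61-4 = 57
i=5,m=5: even sum, c = 57+25 = 82
i=5,m=6: odd sum, c = 82-6 = 76
i=6,m=3: odd sum, c = 76-3 = 73
i=6,m=4: even sum, c = 73+24 = 97
i=6,m=5: odd sum, c = 97-5 = 92
i=6,m=6: even sum, c = 92+36 = 128
i=7,m=3: even sum, c = 128+21 = 149
i=7,m=4: odd sum, c = 149-4 = 145
i=7,m=5: even sum, c = 145+35 = 180
i=7,m=6: odd sum, c = 180-6 = 174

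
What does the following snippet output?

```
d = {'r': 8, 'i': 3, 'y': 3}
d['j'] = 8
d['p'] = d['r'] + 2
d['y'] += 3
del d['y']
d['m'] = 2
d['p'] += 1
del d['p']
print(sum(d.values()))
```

21

d['j'] = 8 → {'r': 8, 'i': 3, 'y': 3, 'j': 8}
d['p'] = d['r']+2 = 10 → {'r': 8, 'i': 3, 'y': 3, 'j': 8, 'p': 10}
d['y'] = 3+3 = 6 → {'r': 8, 'i': 3, 'y': 6, 'j': 8, 'p': 10}
del 'y' → {'r': 8, 'i': 3, 'j': 8, 'p': 10}
d['m'] = 2 → {'r': 8, 'i': 3, 'j': 8, 'p': 10, 'm': 2}
d['p'] = 10+1 = 11 → {'r': 8, 'i': 3, 'j': 8, 'p': 11, 'm': 2}
del 'p' → {'r': 8, 'i': 3, 'j': 8, 'm': 2}
sum of values = 21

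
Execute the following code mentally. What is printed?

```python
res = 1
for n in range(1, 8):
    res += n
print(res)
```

n=1: res = 1+1 = 2
n=2: res = 2+2 = 4
n=3: res = 4+3 = 7
n=4: res = 7+4 = 11
n=5: res = 11+5 = 16
n=6: res = 16+6 = 22
n=7: res = 22+7 = 29

29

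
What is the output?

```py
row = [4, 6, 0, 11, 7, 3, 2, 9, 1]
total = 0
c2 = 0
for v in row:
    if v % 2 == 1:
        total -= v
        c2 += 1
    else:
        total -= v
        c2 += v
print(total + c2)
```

-26

v=4: not odd, total = 0-4 = -4; c2=4
v=6: not odd, total = (-4)-6 = -10; c2=10
v=0: not odd, total = (-10)-0 = -10; c2=10
v=11: odd, total = (-10)-11 = -21; c2=11
v=7: odd, total = (-21)-7 = -28; c2=12
v=3: odd, total = (-28)-3 = -31; c2=13
v=2: not odd, total = (-31)-2 = -33; c2=15
v=9: odd, total = (-33)-9 = -42; c2=16
v=1: odd, total = (-42)-1 = -43; c2=17
total+c2 = (-43)+17 = -26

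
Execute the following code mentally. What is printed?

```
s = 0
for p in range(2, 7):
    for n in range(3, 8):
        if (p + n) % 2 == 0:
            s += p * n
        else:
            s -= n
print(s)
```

175

p=2,n=3: odd sum, s = 0-3 = -3
p=2,n=4: even sum, s = (-3)+8 = 5
p=2,n=5: odd sum, s = 5-5 = 0
p=2,n=6: even sum, s = 0+12 = 12
p=2,n=7: odd sum, s = 12-7 = 5
p=3,n=3: even sum, s = 5+9 = 14
p=3,n=4: odd sum, s = 14-4 = 10
p=3,n=5: even sum, s = 10+15 = 25
p=3,n=6: odd sum, s = 25-6 = 19
p=3,n=7: even sum, s = 19+21 = 40
p=4,n=3: odd sum, s = 40-3 = 37
p=4,n=4: even sum, s = 37+16 = 53
p=4,n=5: odd sum, s = 53-5 = 48
p=4,n=6: even sum, s = 48+24 = 72
p=4,n=7: odd sum, s = 72-7 = 65
p=5,n=3: even sum, s = 65+15 = 80
p=5,n=4: odd sum, s = 80-4 = 76
p=5,n=5: even sum, s = 76+25 = 101
p=5,n=6: odd sum, s = 101-6 = 95
p=5,n=7: even sum, s = 95+35 = 130
p=6,n=3: odd sum, s = 130-3 = 127
p=6,n=4: even sum, s = 127+24 = 151
p=6,n=5: odd sum, s = 151-5 = 146
p=6,n=6: even sum, s = 146+36 = 182
p=6,n=7: odd sum, s = 182-7 = 175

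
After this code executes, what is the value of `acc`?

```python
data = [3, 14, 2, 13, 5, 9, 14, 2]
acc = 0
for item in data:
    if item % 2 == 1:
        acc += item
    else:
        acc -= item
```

item=3: odd, acc = 0+3 = 3
item=14: not odd, acc = 3-14 = -11
item=2: not odd, acc = (-11)-2 = -13
item=13: odd, acc = (-13)+13 = 0
item=5: odd, acc = 0+5 = 5
item=9: odd, acc = 5+9 = 14
item=14: not odd, acc = 14-14 = 0
item=2: not odd, acc = 0-2 = -2

-2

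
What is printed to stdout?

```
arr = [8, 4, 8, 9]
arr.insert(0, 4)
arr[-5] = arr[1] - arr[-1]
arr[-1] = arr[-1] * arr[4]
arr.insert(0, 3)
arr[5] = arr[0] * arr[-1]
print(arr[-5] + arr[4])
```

insert 4 at 0 → [4, 8, 4, 8, 9]
arr[-5] = arr[1]-arr[-1] = 8-9 = -1 → [-1, 8, 4, 8, 9]
arr[-1] = arr[-1]*arr[4] = 9*9 = 81 → [-1, 8, 4, 8, 81]
insert 3 at 0 → [3, -1, 8, 4, 8, 81]
arr[5] = arr[0]*arr[-1] = 3*81 = 243 → [3, -1, 8, 4, 8, 243]
arr[-5]+arr[4] = (-1)+8 = 7

7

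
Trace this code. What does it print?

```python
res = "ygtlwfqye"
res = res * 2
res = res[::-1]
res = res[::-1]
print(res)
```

repeat ×2 → 'ygtlwfqyeygtlwfqye'
reverse → 'eyqfwltgyeyqfwltgy'
reverse → 'ygtlwfqyeygtlwfqye'

ygtlwfqyeygtlwfqye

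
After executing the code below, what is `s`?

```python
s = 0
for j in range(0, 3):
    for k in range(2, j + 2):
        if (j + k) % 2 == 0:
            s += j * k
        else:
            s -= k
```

-1

j=1,k=2: odd sum, s = 0-2 = -2
j=2,k=2: even sum, s = (-2)+4 = 2
j=2,k=3: odd sum, s = 2-3 = -1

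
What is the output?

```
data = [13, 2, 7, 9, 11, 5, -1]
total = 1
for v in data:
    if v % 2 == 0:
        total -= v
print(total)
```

-1

v=13: not even
v=2: even, total = 1-2 = -1
v=7: not even
v=9: not even
v=11: not even
v=5: not even
v=-1: not even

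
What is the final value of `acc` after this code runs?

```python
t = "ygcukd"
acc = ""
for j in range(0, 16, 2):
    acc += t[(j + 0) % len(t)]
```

j=0: add t[0]='y' → 'y'
j=2: add t[2]='c' → 'yc'
j=4: add t[4]='k' → 'yck'
j=6: add t[0]='y' → 'ycky'
j=8: add t[2]='c' → 'yckyc'
j=10: add t[4]='k' → 'yckyck'
j=12: add t[0]='y' → 'yckycky'
j=14: add t[2]='c' → 'yckyckyc'

'yckyckyc'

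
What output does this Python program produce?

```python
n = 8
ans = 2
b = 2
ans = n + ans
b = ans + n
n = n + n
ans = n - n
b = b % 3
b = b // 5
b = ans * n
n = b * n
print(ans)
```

ans = 8+2 = 10
b = 10+8 = 18
n = 8+8 = 16
ans = 16-16 = 0
b = 18%3 = 0
b = 0//5 = 0
b = 0*16 = 0
n = 0*16 = 0

0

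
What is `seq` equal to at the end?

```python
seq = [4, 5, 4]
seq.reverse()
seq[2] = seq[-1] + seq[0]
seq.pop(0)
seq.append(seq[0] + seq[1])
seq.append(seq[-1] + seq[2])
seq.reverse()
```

[26, 13, 8, 5]

reverse → [4, 5, 4]
seq[2] = seq[-1]+seq[0] = 4+4 = 8 → [4, 5, 8]
pop(0) removes 4 → [5, 8]
append seq[0]+seq[1] = 5+8 = 13 → [5, 8, 13]
append seq[-1]+seq[2] = 13+13 = 26 → [5, 8, 13, 26]
reverse → [26, 13, 8, 5]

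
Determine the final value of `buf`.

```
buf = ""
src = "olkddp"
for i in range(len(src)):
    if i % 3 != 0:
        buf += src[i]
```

'lkdp'

i=0: skip
i=1: add 'l' → 'l'
i=2: add 'k' → 'lk'
i=3: skip
i=4: add 'd' → 'lkd'
i=5: add 'p' → 'lkdp'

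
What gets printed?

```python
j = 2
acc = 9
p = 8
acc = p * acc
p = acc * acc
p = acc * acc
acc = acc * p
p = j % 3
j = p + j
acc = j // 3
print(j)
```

4

acc = 8*9 = 72
p = 72*72 = 5184
p = 72*72 = 5184
acc = 72*5184 = 373248
p = 2%3 = 2
j = 2+2 = 4
acc = 4//3 = 1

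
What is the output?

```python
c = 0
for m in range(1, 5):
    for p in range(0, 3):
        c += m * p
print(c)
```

30

m=1,p=0: c = 0+0 = 0
m=1,p=1: c = 0+1 = 1
m=1,p=2: c = 1+2 = 3
m=2,p=0: c = 3+0 = 3
m=2,p=1: c = 3+2 = 5
m=2,p=2: c = 5+4 = 9
m=3,p=0: c = 9+0 = 9
m=3,p=1: c = 9+3 = 12
m=3,p=2: c = 12+6 = 18
m=4,p=0: c = 18+0 = 18
m=4,p=1: c = 18+4 = 22
m=4,p=2: c = 22+8 = 30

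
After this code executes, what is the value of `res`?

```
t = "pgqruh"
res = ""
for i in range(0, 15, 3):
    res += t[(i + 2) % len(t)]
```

'qhqhq'

i=0: add t[2]='q' → 'q'
i=3: add t[5]='h' → 'qh'
i=6: add t[2]='q' → 'qhq'
i=9: add t[5]='h' → 'qhqh'
i=12: add t[2]='q' → 'qhqhq'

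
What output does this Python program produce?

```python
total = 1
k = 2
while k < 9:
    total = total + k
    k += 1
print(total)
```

36

k=2: total = 1+2 = 3
k=3: total = 3+3 = 6
k=4: total = 6+4 = 10
k=5: total = 10+5 = 15
k=6: total = 15+6 = 21
k=7: total = 21+7 = 28
k=8: total = 28+8 = 36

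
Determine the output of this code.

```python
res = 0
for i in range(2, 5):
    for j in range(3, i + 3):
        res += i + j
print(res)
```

i=2,j=3: res = 0+5 = 5
i=2,j=4: res = 5+6 = 11
i=3,j=3: res = 11+6 = 17
i=3,j=4: res = 17+7 = 24
i=3,j=5: res = 24+8 = 32
i=4,j=3: res = 32+7 = 39
i=4,j=4: res = 39+8 = 47
i=4,j=5: res = 47+9 = 56
i=4,j=6: res = 56+10 = 66

66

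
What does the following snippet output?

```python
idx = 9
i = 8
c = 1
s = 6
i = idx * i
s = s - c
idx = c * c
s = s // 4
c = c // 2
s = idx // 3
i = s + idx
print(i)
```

1

i = 9*8 = 72
s = 6-1 = 5
idx = 1*1 = 1
s = 5//4 = 1
c = 1//2 = 0
s = 1//3 = 0
i = 0+1 = 1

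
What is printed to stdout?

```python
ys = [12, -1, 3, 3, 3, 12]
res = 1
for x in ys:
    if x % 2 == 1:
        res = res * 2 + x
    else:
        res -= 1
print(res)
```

x=12: not odd, res = 1-1 = 0
x=-1: odd, res = 0*2+(-1) = -1
x=3: odd, res = (-1)*2+3 = 1
x=3: odd, res = 1*2+3 = 5
x=3: odd, res = 5*2+3 = 13
x=12: not odd, res = 13-1 = 12

12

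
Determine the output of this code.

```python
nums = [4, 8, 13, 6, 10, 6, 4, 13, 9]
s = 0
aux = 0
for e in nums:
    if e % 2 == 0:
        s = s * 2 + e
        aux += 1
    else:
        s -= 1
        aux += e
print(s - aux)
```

e=4: even, s = 0*2+4 = 4; aux=1
e=8: even, s = 4*2+8 = 16; aux=2
e=13: not even, s = 16-1 = 15; aux=15
e=6: even, s = 15*2+6 = 36; aux=16
e=10: even, s = 36*2+10 = 82; aux=17
e=6: even, s = 82*2+6 = 170; aux=18
e=4: even, s = 170*2+4 = 344; aux=19
e=13: not even, s = 344-1 = 343; aux=32
e=9: not even, s = 343-1 = 342; aux=41
s-aux = 342-41 = 301

301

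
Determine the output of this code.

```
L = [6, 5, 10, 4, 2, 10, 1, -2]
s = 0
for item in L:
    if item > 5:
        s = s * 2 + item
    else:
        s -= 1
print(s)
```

item=6: >5, s = 0*2+6 = 6
item=5: not >5, s = 6-1 = 5
item=10: >5, s = 5*2+10 = 20
item=4: not >5, s = 20-1 = 19
item=2: not >5, s = 19-1 = 18
item=10: >5, s = 18*2+10 = 46
item=1: not >5, s = 46-1 = 45
item=-2: not >5, s = 45-1 = 44

44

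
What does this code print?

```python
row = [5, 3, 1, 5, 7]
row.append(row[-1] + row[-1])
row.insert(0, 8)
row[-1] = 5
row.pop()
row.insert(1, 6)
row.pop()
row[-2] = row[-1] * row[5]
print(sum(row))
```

append row[-1]+row[-1] = 7+7 = 14 → [5, 3, 1, 5, 7, 14]
insert 8 at 0 → [8, 5, 3, 1, 5, 7, 14]
row[-1] = 5 → [8, 5, 3, 1, 5, 7, 5]
pop() removes 5 → [8, 5, 3, 1, 5, 7]
insert 6 at 1 → [8, 6, 5, 3, 1, 5, 7]
pop() removes 7 → [8, 6, 5, 3, 1, 5]
row[-2] = row[-1]*row[5] = 5*5 = 25 → [8, 6, 5, 3, 25, 5]
sum = 52

52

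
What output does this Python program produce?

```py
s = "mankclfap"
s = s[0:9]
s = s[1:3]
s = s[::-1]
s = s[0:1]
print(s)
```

n

slice [0:9] → 'mankclfap'
slice [1:3] → 'an'
reverse → 'na'
slice [0:1] → 'n'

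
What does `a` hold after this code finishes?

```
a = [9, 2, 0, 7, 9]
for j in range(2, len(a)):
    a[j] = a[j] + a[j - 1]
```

j=2: a[2] = 0+2 = 2 → [9, 2, 2, 7, 9]
j=3: a[3] = 7+2 = 9 → [9, 2, 2, 9, 9]
j=4: a[4] = 9+9 = 18 → [9, 2, 2, 9, 18]

[9, 2, 2, 9, 18]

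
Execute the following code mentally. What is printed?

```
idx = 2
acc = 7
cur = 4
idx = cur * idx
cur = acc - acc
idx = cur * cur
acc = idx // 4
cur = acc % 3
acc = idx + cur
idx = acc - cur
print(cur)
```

idx = 4*2 = 8
cur = 7-7 = 0
idx = 0*0 = 0
acc = 0//4 = 0
cur = 0%3 = 0
acc = 0+0 = 0
idx = 0-0 = 0

0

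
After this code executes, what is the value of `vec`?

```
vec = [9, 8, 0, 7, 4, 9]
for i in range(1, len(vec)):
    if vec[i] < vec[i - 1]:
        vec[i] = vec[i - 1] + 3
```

i=1: 8<9, vec[1] = 9+3 = 12 → [9, 12, 0, 7, 4, 9]
i=2: 0<12, vec[2] = 12+3 = 15 → [9, 12, 15, 7, 4, 9]
i=3: 7<15, vec[3] = 15+3 = 18 → [9, 12, 15, 18, 4, 9]
i=4: 4<18, vec[4] = 18+3 = 21 → [9, 12, 15, 18, 21, 9]
i=5: 9<21, vec[5] = 21+3 = 24 → [9, 12, 15, 18, 21, 24]

[9, 12, 15, 18, 21, 24]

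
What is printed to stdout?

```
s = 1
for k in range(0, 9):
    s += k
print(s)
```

37

k=0: s = 1+0 = 1
k=1: s = 1+1 = 2
k=2: s = 2+2 = 4
k=3: s = 4+3 = 7
k=4: s = 7+4 = 11
k=5: s = 11+5 = 16
k=6: s = 16+6 = 22
k=7: s = 22+7 = 29
k=8: s = 29+8 = 37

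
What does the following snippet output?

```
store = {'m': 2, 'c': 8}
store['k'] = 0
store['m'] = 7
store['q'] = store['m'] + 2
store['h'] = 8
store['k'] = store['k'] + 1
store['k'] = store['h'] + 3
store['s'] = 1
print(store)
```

store['k'] = 0 → {'m': 2, 'c': 8, 'k': 0}
store['m'] = 7 → {'m': 7, 'c': 8, 'k': 0}
store['q'] = store['m']+2 = 9 → {'m': 7, 'c': 8, 'k': 0, 'q': 9}
store['h'] = 8 → {'m': 7, 'c': 8, 'k': 0, 'q': 9, 'h': 8}
store['k'] = store['k']+1 = 1 → {'m': 7, 'c': 8, 'k': 1, 'q': 9, 'h': 8}
store['k'] = store['h']+3 = 11 → {'m': 7, 'c': 8, 'k': 11, 'q': 9, 'h': 8}
store['s'] = 1 → {'m': 7, 'c': 8, 'k': 11, 'q': 9, 'h': 8, 's': 1}

{'m': 7, 'c': 8, 'k': 11, 'q': 9, 'h': 8, 's': 1}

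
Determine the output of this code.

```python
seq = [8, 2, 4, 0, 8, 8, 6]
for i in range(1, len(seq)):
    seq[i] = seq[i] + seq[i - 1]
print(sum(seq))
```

i=1: seq[1] = 2+8 = 10 → [8, 10, 4, 0, 8, 8, 6]
i=2: seq[2] = 4+10 = 14 → [8, 10, 14, 0, 8, 8, 6]
i=3: seq[3] = 0+14 = 14 → [8, 10, 14, 14, 8, 8, 6]
i=4: seq[4] = 8+14 = 22 → [8, 10, 14, 14, 22, 8, 6]
i=5: seq[5] = 8+22 = 30 → [8, 10, 14, 14, 22, 30, 6]
i=6: seq[6] = 6+30 = 36 → [8, 10, 14, 14, 22, 30, 36]
sum = 134

134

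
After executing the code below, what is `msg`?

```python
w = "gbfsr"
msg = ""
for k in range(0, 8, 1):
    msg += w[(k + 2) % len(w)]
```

k=0: add w[2]='f' → 'f'
k=1: add w[3]='s' → 'fs'
k=2: add w[4]='r' → 'fsr'
k=3: add w[0]='g' → 'fsrg'
k=4: add w[1]='b' → 'fsrgb'
k=5: add w[2]='f' → 'fsrgbf'
k=6: add w[3]='s' → 'fsrgbfs'
k=7: add w[4]='r' → 'fsrgbfsr'

'fsrgbfsr'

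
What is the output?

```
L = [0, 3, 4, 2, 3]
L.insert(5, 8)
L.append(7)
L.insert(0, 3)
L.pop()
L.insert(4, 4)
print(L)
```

[3, 0, 3, 4, 4, 2, 3, 8]

insert 8 at 5 → [0, 3, 4, 2, 3, 8]
append 7 → [0, 3, 4, 2, 3, 8, 7]
insert 3 at 0 → [3, 0, 3, 4, 2, 3, 8, 7]
pop() removes 7 → [3, 0, 3, 4, 2, 3, 8]
insert 4 at 4 → [3, 0, 3, 4, 4, 2, 3, 8]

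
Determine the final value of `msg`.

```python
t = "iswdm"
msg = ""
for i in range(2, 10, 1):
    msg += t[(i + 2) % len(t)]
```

'miswdmis'

i=2: add t[4]='m' → 'm'
i=3: add t[0]='i' → 'mi'
i=4: add t[1]='s' → 'mis'
i=5: add t[2]='w' → 'misw'
i=6: add t[3]='d' → 'miswd'
i=7: add t[4]='m' → 'miswdm'
i=8: add t[0]='i' → 'miswdmi'
i=9: add t[1]='s' → 'miswdmis'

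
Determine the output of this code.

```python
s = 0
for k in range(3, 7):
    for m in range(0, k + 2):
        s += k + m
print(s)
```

196

k=3,m=0: s = 0+3 = 3
k=3,m=1: s = 3+4 = 7
k=3,m=2: s = 7+5 = 12
k=3,m=3: s = 12+6 = 18
k=3,m=4: s = 18+7 = 25
k=4,m=0: s = 25+4 = 29
k=4,m=1: s = 29+5 = 34
k=4,m=2: s = 34+6 = 40
k=4,m=3: s = 40+7 = 47
k=4,m=4: s = 47+8 = 55
k=4,m=5: s = 55+9 = 64
k=5,m=0: s = 64+5 = 69
k=5,m=1: s = 69+6 = 75
k=5,m=2: s = 75+7 = 82
k=5,m=3: s = 82+8 = 90
k=5,m=4: s = 90+9 = 99
k=5,m=5: s = 99+10 = 109
k=5,m=6: s = 109+11 = 120
k=6,m=0: s = 120+6 = 126
k=6,m=1: s = 126+7 = 133
k=6,m=2: s = 133+8 = 141
k=6,m=3: s = 141+9 = 150
k=6,m=4: s = 150+10 = 160
k=6,m=5: s = 160+11 = 171
k=6,m=6: s = 171+12 = 183
k=6,m=7: s = 183+13 = 196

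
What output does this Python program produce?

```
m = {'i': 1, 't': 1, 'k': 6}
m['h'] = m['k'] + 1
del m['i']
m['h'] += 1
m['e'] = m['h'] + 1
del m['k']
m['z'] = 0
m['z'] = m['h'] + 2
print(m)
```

m['h'] = m['k']+1 = 7 → {'i': 1, 't': 1, 'k': 6, 'h': 7}
del 'i' → {'t': 1, 'k': 6, 'h': 7}
m['h'] = 7+1 = 8 → {'t': 1, 'k': 6, 'h': 8}
m['e'] = m['h']+1 = 9 → {'t': 1, 'k': 6, 'h': 8, 'e': 9}
del 'k' → {'t': 1, 'h': 8, 'e': 9}
m['z'] = 0 → {'t': 1, 'h': 8, 'e': 9, 'z': 0}
m['z'] = m['h']+2 = 10 → {'t': 1, 'h': 8, 'e': 9, 'z': 10}

{'t': 1, 'h': 8, 'e': 9, 'z': 10}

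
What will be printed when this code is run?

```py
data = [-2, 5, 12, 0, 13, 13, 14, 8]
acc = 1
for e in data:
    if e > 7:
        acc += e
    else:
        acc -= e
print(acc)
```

e=-2: not >7, acc = 1-(-2) = 3
e=5: not >7, acc = 3-5 = -2
e=12: >7, acc = (-2)+12 = 10
e=0: not >7, acc = 10-0 = 10
e=13: >7, acc = 10+13 = 23
e=13: >7, acc = 23+13 = 36
e=14: >7, acc = 36+14 = 50
e=8: >7, acc = 50+8 = 58

58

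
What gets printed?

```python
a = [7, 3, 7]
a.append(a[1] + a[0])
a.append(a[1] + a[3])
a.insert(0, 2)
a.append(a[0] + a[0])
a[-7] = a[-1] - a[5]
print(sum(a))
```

35

append a[1]+a[0] = 3+7 = 10 → [7, 3, 7, 10]
append a[1]+a[3] = 3+10 = 13 → [7, 3, 7, 10, 13]
insert 2 at 0 → [2, 7, 3, 7, 10, 13]
append a[0]+a[0] = 2+2 = 4 → [2, 7, 3, 7, 10, 13, 4]
a[-7] = a[-1]-a[5] = 4-13 = -9 → [-9, 7, 3, 7, 10, 13, 4]
sum = 35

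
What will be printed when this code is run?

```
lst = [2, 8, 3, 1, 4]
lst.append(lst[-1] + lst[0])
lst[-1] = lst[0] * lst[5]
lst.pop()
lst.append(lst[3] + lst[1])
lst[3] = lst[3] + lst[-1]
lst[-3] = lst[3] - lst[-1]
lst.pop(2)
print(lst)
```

[2, 8, 1, 4, 9]

append lst[-1]+lst[0] = 4+2 = 6 → [2, 8, 3, 1, 4, 6]
lst[-1] = lst[0]*lst[5] = 2*6 = 12 → [2, 8, 3, 1, 4, 12]
pop() removes 12 → [2, 8, 3, 1, 4]
append lst[3]+lst[1] = 1+8 = 9 → [2, 8, 3, 1, 4, 9]
lst[3] = lst[3]+lst[-1] = 1+9 = 10 → [2, 8, 3, 10, 4, 9]
lst[-3] = lst[3]-lst[-1] = 10-9 = 1 → [2, 8, 3, 1, 4, 9]
pop(2) removes 3 → [2, 8, 1, 4, 9]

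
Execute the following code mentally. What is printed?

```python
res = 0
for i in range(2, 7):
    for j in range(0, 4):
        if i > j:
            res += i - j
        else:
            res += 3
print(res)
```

60

i=2,j=0: 2>0, res = 0+2 = 2
i=2,j=1: 2>1, res = 2+1 = 3
i=2,j=2: not 2>2, res = 3+3 = 6
i=2,j=3: not 2>3, res = 6+3 = 9
i=3,j=0: 3>0, res = 9+3 = 12
i=3,j=1: 3>1, res = 12+2 = 14
i=3,j=2: 3>2, res = 14+1 = 15
i=3,j=3: not 3>3, res = 15+3 = 18
i=4,j=0: 4>0, res = 18+4 = 22
i=4,j=1: 4>1, res = 22+3 = 25
i=4,j=2: 4>2, res = 25+2 = 27
i=4,j=3: 4>3, res = 27+1 = 28
i=5,j=0: 5>0, res = 28+5 = 33
i=5,j=1: 5>1, res = 33+4 = 37
i=5,j=2: 5>2, res = 37+3 = 40
i=5,j=3: 5>3, res = 40+2 = 42
i=6,j=0: 6>0, res = 42+6 = 48
i=6,j=1: 6>1, res = 48+5 = 53
i=6,j=2: 6>2, res = 53+4 = 57
i=6,j=3: 6>3, res = 57+3 = 60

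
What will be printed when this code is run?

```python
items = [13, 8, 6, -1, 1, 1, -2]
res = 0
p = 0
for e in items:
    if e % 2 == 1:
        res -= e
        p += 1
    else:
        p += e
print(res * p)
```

-224

e=13: odd, res = 0-13 = -13; p=1
e=8: not odd; p=9
e=6: not odd; p=15
e=-1: odd, res = (-13)-(-1) = -12; p=16
e=1: odd, res = (-12)-1 = -13; p=17
e=1: odd, res = (-13)-1 = -14; p=18
e=-2: not odd; p=16
res*p = (-14)*16 = -224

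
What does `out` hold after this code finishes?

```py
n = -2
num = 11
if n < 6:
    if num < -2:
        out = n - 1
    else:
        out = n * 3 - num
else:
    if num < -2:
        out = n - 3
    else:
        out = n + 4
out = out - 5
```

n=-2, num=11
n < 6 is True; num < -2 is False
→ out = n * 3 - num = -17
out = (-17)-5 = -22

-22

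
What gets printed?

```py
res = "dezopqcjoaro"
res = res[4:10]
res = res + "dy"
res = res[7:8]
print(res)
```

y

slice [4:10] → 'pqcjoa'
+ 'dy' → 'pqcjoady'
slice [7:8] → 'y'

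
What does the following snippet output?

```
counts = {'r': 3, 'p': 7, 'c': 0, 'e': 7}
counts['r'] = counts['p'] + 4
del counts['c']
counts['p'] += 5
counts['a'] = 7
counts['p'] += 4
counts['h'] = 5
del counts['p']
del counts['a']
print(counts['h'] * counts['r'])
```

55

counts['r'] = counts['p']+4 = 11 → {'r': 11, 'p': 7, 'c': 0, 'e': 7}
del 'c' → {'r': 11, 'p': 7, 'e': 7}
counts['p'] = 7+5 = 12 → {'r': 11, 'p': 12, 'e': 7}
counts['a'] = 7 → {'r': 11, 'p': 12, 'e': 7, 'a': 7}
counts['p'] = 12+4 = 16 → {'r': 11, 'p': 16, 'e': 7, 'a': 7}
counts['h'] = 5 → {'r': 11, 'p': 16, 'e': 7, 'a': 7, 'h': 5}
del 'p' → {'r': 11, 'e': 7, 'a': 7, 'h': 5}
del 'a' → {'r': 11, 'e': 7, 'h': 5}
counts['h']*counts['r'] = 5*11 = 55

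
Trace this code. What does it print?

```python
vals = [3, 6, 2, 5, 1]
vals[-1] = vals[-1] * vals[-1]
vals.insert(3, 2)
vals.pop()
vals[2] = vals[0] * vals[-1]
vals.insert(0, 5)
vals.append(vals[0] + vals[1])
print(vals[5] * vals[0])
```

vals[-1] = vals[-1]*vals[-1] = 1*1 = 1 → [3, 6, 2, 5, 1]
insert 2 at 3 → [3, 6, 2, 2, 5, 1]
pop() removes 1 → [3, 6, 2, 2, 5]
vals[2] = vals[0]*vals[-1] = 3*5 = 15 → [3, 6, 15, 2, 5]
insert 5 at 0 → [5, 3, 6, 15, 2, 5]
append vals[0]+vals[1] = 5+3 = 8 → [5, 3, 6, 15, 2, 5, 8]
vals[5]*vals[0] = 5*5 = 25

25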